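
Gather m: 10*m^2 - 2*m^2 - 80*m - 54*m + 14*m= 8*m^2 - 120*m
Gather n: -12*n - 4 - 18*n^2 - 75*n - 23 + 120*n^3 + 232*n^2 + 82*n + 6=120*n^3 + 214*n^2 - 5*n - 21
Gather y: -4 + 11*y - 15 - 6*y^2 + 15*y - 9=-6*y^2 + 26*y - 28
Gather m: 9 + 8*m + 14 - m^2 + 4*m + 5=-m^2 + 12*m + 28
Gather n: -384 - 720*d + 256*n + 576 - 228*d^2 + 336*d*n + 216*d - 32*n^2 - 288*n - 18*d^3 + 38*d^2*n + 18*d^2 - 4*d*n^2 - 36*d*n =-18*d^3 - 210*d^2 - 504*d + n^2*(-4*d - 32) + n*(38*d^2 + 300*d - 32) + 192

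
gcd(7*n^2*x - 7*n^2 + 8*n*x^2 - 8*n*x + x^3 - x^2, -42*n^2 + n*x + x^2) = 7*n + x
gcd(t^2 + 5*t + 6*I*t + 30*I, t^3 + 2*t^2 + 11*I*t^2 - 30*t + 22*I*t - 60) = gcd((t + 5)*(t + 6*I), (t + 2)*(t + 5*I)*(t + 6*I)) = t + 6*I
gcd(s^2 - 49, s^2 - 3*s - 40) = 1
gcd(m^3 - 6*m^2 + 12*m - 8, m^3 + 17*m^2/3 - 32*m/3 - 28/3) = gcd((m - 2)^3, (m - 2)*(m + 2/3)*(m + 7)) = m - 2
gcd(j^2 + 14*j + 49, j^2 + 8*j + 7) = j + 7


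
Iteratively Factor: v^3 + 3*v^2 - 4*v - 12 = (v + 3)*(v^2 - 4) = (v + 2)*(v + 3)*(v - 2)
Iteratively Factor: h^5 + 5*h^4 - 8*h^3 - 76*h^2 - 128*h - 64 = (h + 2)*(h^4 + 3*h^3 - 14*h^2 - 48*h - 32) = (h + 2)*(h + 4)*(h^3 - h^2 - 10*h - 8) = (h - 4)*(h + 2)*(h + 4)*(h^2 + 3*h + 2) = (h - 4)*(h + 2)^2*(h + 4)*(h + 1)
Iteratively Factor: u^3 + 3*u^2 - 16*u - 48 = (u - 4)*(u^2 + 7*u + 12) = (u - 4)*(u + 3)*(u + 4)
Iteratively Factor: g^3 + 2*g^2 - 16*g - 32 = (g + 4)*(g^2 - 2*g - 8) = (g + 2)*(g + 4)*(g - 4)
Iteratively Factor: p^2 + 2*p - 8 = (p - 2)*(p + 4)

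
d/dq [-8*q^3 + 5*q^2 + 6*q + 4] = -24*q^2 + 10*q + 6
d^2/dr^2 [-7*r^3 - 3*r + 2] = -42*r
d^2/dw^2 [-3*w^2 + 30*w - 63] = -6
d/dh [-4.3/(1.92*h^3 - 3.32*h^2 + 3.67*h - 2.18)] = (24.768*h^2 - 28.552*h + 15.781)/(1.92*h^3 - 3.32*h^2 + 3.67*h - 2.18)^2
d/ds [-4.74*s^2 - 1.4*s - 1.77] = -9.48*s - 1.4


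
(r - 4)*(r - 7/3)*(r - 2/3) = r^3 - 7*r^2 + 122*r/9 - 56/9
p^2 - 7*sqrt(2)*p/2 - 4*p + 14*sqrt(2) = (p - 4)*(p - 7*sqrt(2)/2)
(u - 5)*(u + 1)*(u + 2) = u^3 - 2*u^2 - 13*u - 10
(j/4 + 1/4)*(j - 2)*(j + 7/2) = j^3/4 + 5*j^2/8 - 11*j/8 - 7/4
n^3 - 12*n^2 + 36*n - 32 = (n - 8)*(n - 2)^2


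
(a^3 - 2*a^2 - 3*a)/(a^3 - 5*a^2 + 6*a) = (a + 1)/(a - 2)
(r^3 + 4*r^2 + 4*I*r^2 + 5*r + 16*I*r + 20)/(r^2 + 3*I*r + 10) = (r^2 + r*(4 - I) - 4*I)/(r - 2*I)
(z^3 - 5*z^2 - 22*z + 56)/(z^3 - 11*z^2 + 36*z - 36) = (z^2 - 3*z - 28)/(z^2 - 9*z + 18)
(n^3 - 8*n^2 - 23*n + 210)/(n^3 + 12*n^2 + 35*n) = (n^2 - 13*n + 42)/(n*(n + 7))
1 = 1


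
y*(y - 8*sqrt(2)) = y^2 - 8*sqrt(2)*y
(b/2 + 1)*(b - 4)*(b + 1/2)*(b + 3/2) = b^4/2 - 45*b^2/8 - 35*b/4 - 3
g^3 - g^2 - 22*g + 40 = (g - 4)*(g - 2)*(g + 5)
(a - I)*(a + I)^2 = a^3 + I*a^2 + a + I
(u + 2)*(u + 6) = u^2 + 8*u + 12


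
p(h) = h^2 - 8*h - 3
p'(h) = 2*h - 8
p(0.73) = -8.31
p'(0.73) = -6.54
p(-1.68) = 13.26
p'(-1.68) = -11.36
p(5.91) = -15.35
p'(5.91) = 3.82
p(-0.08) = -2.35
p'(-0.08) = -8.16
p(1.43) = -12.40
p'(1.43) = -5.14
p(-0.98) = 5.80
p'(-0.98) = -9.96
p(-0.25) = -0.94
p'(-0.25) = -8.50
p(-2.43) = 22.34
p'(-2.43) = -12.86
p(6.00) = -15.00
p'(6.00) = 4.00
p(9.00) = 6.00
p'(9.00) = 10.00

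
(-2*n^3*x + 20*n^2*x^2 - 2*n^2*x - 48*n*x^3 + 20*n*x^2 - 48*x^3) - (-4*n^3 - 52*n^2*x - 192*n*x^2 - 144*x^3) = -2*n^3*x + 4*n^3 + 20*n^2*x^2 + 50*n^2*x - 48*n*x^3 + 212*n*x^2 + 96*x^3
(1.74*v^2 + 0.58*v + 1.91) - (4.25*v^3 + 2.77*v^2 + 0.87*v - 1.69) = -4.25*v^3 - 1.03*v^2 - 0.29*v + 3.6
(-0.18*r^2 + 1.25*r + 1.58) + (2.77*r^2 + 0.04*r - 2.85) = 2.59*r^2 + 1.29*r - 1.27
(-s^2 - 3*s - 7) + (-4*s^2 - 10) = -5*s^2 - 3*s - 17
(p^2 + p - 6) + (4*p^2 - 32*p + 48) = 5*p^2 - 31*p + 42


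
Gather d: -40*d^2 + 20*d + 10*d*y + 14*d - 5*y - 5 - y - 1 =-40*d^2 + d*(10*y + 34) - 6*y - 6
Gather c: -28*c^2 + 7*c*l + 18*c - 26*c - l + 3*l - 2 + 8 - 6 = -28*c^2 + c*(7*l - 8) + 2*l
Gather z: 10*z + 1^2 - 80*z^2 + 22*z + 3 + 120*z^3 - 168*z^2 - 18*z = 120*z^3 - 248*z^2 + 14*z + 4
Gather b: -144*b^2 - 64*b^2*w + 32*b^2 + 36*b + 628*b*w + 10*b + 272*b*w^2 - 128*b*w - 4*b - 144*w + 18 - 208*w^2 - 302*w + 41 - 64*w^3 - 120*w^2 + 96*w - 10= b^2*(-64*w - 112) + b*(272*w^2 + 500*w + 42) - 64*w^3 - 328*w^2 - 350*w + 49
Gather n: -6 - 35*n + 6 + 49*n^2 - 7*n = 49*n^2 - 42*n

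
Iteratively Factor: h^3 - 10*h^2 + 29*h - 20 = (h - 1)*(h^2 - 9*h + 20) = (h - 5)*(h - 1)*(h - 4)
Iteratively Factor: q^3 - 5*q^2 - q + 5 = (q + 1)*(q^2 - 6*q + 5) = (q - 1)*(q + 1)*(q - 5)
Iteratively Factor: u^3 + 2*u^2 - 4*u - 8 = (u - 2)*(u^2 + 4*u + 4) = (u - 2)*(u + 2)*(u + 2)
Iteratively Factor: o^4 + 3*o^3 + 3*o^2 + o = (o + 1)*(o^3 + 2*o^2 + o) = o*(o + 1)*(o^2 + 2*o + 1) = o*(o + 1)^2*(o + 1)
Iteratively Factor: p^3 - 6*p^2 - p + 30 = (p + 2)*(p^2 - 8*p + 15) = (p - 5)*(p + 2)*(p - 3)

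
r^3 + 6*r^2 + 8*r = r*(r + 2)*(r + 4)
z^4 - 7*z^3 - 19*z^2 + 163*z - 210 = (z - 7)*(z - 3)*(z - 2)*(z + 5)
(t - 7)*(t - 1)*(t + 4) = t^3 - 4*t^2 - 25*t + 28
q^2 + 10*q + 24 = (q + 4)*(q + 6)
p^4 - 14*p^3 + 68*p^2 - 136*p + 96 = (p - 6)*(p - 4)*(p - 2)^2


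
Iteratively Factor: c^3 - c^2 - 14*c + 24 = (c - 2)*(c^2 + c - 12) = (c - 2)*(c + 4)*(c - 3)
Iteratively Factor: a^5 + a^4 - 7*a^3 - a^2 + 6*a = (a + 1)*(a^4 - 7*a^2 + 6*a) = a*(a + 1)*(a^3 - 7*a + 6) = a*(a + 1)*(a + 3)*(a^2 - 3*a + 2) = a*(a - 1)*(a + 1)*(a + 3)*(a - 2)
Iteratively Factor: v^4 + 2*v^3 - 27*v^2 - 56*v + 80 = (v + 4)*(v^3 - 2*v^2 - 19*v + 20) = (v - 1)*(v + 4)*(v^2 - v - 20) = (v - 5)*(v - 1)*(v + 4)*(v + 4)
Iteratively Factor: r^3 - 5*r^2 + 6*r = (r)*(r^2 - 5*r + 6) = r*(r - 2)*(r - 3)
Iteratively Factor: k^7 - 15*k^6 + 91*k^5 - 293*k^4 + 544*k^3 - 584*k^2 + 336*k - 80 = (k - 2)*(k^6 - 13*k^5 + 65*k^4 - 163*k^3 + 218*k^2 - 148*k + 40) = (k - 2)^2*(k^5 - 11*k^4 + 43*k^3 - 77*k^2 + 64*k - 20) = (k - 2)^3*(k^4 - 9*k^3 + 25*k^2 - 27*k + 10) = (k - 2)^3*(k - 1)*(k^3 - 8*k^2 + 17*k - 10) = (k - 5)*(k - 2)^3*(k - 1)*(k^2 - 3*k + 2) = (k - 5)*(k - 2)^3*(k - 1)^2*(k - 2)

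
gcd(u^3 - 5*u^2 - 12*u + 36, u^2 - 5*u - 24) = u + 3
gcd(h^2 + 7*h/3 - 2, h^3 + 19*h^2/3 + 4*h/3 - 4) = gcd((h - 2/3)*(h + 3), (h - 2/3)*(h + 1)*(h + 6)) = h - 2/3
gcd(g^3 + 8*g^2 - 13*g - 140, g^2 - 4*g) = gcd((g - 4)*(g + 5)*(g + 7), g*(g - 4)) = g - 4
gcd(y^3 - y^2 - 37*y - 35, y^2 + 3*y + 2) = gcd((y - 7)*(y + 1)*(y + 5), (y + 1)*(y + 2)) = y + 1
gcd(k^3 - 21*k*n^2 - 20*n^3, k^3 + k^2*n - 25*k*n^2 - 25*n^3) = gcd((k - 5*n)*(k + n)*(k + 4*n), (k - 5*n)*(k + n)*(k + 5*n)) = k^2 - 4*k*n - 5*n^2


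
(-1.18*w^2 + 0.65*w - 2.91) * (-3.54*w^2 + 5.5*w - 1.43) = 4.1772*w^4 - 8.791*w^3 + 15.5638*w^2 - 16.9345*w + 4.1613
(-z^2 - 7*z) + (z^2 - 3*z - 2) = -10*z - 2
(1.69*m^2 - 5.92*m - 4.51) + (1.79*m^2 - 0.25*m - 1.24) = 3.48*m^2 - 6.17*m - 5.75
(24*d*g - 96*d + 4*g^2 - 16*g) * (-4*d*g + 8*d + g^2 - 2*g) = -96*d^2*g^2 + 576*d^2*g - 768*d^2 + 8*d*g^3 - 48*d*g^2 + 64*d*g + 4*g^4 - 24*g^3 + 32*g^2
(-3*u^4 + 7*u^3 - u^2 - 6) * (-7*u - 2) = 21*u^5 - 43*u^4 - 7*u^3 + 2*u^2 + 42*u + 12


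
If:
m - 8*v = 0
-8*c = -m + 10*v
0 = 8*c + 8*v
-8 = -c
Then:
No Solution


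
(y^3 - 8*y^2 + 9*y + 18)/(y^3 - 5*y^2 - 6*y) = (y - 3)/y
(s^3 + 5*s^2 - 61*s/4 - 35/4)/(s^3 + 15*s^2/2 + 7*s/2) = (s - 5/2)/s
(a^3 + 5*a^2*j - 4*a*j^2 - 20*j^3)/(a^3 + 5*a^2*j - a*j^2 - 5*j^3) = (a^2 - 4*j^2)/(a^2 - j^2)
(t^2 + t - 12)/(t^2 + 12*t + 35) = (t^2 + t - 12)/(t^2 + 12*t + 35)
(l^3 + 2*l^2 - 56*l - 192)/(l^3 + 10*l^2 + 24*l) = (l - 8)/l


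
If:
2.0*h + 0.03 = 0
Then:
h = -0.02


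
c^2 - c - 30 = (c - 6)*(c + 5)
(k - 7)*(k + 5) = k^2 - 2*k - 35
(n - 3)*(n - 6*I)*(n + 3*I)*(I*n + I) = I*n^4 + 3*n^3 - 2*I*n^3 - 6*n^2 + 15*I*n^2 - 9*n - 36*I*n - 54*I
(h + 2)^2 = h^2 + 4*h + 4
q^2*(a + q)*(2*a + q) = 2*a^2*q^2 + 3*a*q^3 + q^4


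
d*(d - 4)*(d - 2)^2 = d^4 - 8*d^3 + 20*d^2 - 16*d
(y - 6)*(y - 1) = y^2 - 7*y + 6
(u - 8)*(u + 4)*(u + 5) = u^3 + u^2 - 52*u - 160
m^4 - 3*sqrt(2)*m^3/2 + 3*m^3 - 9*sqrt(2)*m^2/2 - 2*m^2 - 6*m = m*(m + 3)*(m - 2*sqrt(2))*(m + sqrt(2)/2)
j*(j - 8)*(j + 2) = j^3 - 6*j^2 - 16*j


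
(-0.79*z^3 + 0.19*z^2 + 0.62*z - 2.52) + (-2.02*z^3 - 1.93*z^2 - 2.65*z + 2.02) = -2.81*z^3 - 1.74*z^2 - 2.03*z - 0.5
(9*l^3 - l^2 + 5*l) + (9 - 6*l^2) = 9*l^3 - 7*l^2 + 5*l + 9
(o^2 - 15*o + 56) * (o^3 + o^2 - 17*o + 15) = o^5 - 14*o^4 + 24*o^3 + 326*o^2 - 1177*o + 840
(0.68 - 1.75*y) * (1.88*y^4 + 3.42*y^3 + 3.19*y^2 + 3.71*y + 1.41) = -3.29*y^5 - 4.7066*y^4 - 3.2569*y^3 - 4.3233*y^2 + 0.0553000000000003*y + 0.9588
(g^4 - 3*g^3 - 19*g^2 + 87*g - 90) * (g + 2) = g^5 - g^4 - 25*g^3 + 49*g^2 + 84*g - 180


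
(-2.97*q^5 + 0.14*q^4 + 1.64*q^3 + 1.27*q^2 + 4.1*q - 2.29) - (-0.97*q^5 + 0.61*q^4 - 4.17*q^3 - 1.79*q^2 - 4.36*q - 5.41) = -2.0*q^5 - 0.47*q^4 + 5.81*q^3 + 3.06*q^2 + 8.46*q + 3.12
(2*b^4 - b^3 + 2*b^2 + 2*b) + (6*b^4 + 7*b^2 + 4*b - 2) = 8*b^4 - b^3 + 9*b^2 + 6*b - 2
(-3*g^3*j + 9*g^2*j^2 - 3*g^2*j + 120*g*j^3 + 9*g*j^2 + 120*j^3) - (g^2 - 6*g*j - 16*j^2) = -3*g^3*j + 9*g^2*j^2 - 3*g^2*j - g^2 + 120*g*j^3 + 9*g*j^2 + 6*g*j + 120*j^3 + 16*j^2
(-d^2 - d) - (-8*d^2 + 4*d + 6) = 7*d^2 - 5*d - 6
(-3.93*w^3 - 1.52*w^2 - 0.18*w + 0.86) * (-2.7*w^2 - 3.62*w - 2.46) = 10.611*w^5 + 18.3306*w^4 + 15.6562*w^3 + 2.0688*w^2 - 2.6704*w - 2.1156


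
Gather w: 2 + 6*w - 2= 6*w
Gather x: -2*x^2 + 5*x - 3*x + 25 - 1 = -2*x^2 + 2*x + 24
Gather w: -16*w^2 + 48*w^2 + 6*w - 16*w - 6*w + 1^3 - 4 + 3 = 32*w^2 - 16*w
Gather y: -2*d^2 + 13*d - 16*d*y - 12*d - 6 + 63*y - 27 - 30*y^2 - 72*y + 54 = -2*d^2 + d - 30*y^2 + y*(-16*d - 9) + 21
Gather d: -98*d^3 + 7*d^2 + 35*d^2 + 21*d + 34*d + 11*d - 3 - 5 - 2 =-98*d^3 + 42*d^2 + 66*d - 10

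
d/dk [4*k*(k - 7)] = 8*k - 28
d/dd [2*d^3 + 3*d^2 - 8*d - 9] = 6*d^2 + 6*d - 8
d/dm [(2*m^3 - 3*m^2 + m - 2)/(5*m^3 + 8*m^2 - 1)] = (31*m^4 - 10*m^3 + 16*m^2 + 38*m - 1)/(25*m^6 + 80*m^5 + 64*m^4 - 10*m^3 - 16*m^2 + 1)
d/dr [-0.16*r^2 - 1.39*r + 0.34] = -0.32*r - 1.39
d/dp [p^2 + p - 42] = 2*p + 1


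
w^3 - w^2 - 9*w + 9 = (w - 3)*(w - 1)*(w + 3)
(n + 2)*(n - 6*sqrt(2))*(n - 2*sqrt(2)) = n^3 - 8*sqrt(2)*n^2 + 2*n^2 - 16*sqrt(2)*n + 24*n + 48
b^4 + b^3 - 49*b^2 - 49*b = b*(b - 7)*(b + 1)*(b + 7)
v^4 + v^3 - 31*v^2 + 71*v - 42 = (v - 3)*(v - 2)*(v - 1)*(v + 7)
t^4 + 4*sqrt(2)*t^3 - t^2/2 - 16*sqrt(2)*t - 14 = (t - 2)*(t + 2)*(t + sqrt(2)/2)*(t + 7*sqrt(2)/2)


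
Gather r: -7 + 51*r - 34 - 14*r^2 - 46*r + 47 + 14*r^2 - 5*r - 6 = 0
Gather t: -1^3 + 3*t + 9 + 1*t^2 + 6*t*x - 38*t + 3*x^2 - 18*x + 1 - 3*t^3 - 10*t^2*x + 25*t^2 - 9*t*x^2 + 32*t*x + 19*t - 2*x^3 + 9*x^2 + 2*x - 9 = -3*t^3 + t^2*(26 - 10*x) + t*(-9*x^2 + 38*x - 16) - 2*x^3 + 12*x^2 - 16*x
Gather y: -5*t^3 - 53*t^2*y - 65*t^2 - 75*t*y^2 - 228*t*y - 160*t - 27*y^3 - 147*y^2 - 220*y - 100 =-5*t^3 - 65*t^2 - 160*t - 27*y^3 + y^2*(-75*t - 147) + y*(-53*t^2 - 228*t - 220) - 100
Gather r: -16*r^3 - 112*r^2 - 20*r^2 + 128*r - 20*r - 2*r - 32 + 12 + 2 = -16*r^3 - 132*r^2 + 106*r - 18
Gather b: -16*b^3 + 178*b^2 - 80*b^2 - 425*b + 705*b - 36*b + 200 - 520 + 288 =-16*b^3 + 98*b^2 + 244*b - 32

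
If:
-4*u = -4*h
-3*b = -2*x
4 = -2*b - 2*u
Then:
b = 2*x/3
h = -2*x/3 - 2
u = -2*x/3 - 2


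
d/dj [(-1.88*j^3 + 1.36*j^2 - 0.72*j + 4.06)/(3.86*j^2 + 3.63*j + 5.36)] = (-7.2568*j^4 - 13.6488*j^3 - 22.5144*j^2 - 16.764*j - 18.597)/(14.8996*j^4 + 28.0236*j^3 + 54.5561*j^2 + 38.9136*j + 28.7296)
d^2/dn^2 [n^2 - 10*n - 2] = 2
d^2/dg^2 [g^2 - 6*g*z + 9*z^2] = 2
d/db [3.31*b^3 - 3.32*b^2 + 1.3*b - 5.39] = 9.93*b^2 - 6.64*b + 1.3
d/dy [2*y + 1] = 2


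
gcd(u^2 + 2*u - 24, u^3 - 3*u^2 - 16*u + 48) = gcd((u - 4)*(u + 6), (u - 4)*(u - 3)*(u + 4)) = u - 4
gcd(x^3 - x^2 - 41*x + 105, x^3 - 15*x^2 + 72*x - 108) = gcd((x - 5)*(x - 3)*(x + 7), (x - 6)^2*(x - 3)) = x - 3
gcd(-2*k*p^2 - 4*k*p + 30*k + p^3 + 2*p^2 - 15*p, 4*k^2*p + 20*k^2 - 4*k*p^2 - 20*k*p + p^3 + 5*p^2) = -2*k*p - 10*k + p^2 + 5*p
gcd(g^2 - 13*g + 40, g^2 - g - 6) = 1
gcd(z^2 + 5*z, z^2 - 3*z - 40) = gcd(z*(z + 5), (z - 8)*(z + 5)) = z + 5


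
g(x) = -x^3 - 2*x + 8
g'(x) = -3*x^2 - 2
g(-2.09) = 21.31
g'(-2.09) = -15.10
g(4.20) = -74.49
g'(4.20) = -54.92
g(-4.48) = 106.88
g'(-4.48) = -62.21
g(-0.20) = 8.41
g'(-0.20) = -2.12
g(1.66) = 0.11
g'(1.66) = -10.27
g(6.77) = -315.83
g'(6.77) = -139.50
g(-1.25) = 12.45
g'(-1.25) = -6.69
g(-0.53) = 9.21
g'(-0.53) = -2.84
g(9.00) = -739.00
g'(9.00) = -245.00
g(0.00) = 8.00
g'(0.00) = -2.00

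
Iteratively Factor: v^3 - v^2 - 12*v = (v + 3)*(v^2 - 4*v) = (v - 4)*(v + 3)*(v)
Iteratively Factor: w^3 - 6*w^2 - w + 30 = (w - 5)*(w^2 - w - 6) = (w - 5)*(w + 2)*(w - 3)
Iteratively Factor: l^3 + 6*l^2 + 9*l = (l)*(l^2 + 6*l + 9) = l*(l + 3)*(l + 3)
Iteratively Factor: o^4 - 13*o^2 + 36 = (o - 2)*(o^3 + 2*o^2 - 9*o - 18) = (o - 2)*(o + 2)*(o^2 - 9) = (o - 3)*(o - 2)*(o + 2)*(o + 3)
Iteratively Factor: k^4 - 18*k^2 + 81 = (k - 3)*(k^3 + 3*k^2 - 9*k - 27) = (k - 3)^2*(k^2 + 6*k + 9) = (k - 3)^2*(k + 3)*(k + 3)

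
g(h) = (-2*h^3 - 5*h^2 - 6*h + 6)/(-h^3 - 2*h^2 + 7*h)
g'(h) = (-6*h^2 - 10*h - 6)/(-h^3 - 2*h^2 + 7*h) + (3*h^2 + 4*h - 7)*(-2*h^3 - 5*h^2 - 6*h + 6)/(-h^3 - 2*h^2 + 7*h)^2 = (-h^4 - 40*h^3 - 29*h^2 + 24*h - 42)/(h^2*(h^4 + 4*h^3 - 10*h^2 - 28*h + 49))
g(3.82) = 3.46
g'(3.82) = -0.83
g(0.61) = 0.01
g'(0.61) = -4.35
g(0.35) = 1.48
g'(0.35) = -8.32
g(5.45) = 2.72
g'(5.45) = -0.24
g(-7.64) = 2.36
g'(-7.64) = 0.16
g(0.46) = 0.74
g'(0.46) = -5.63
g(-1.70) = -0.91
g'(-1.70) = 0.13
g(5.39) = 2.74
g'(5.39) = -0.25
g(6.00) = 2.61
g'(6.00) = -0.18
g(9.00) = 2.31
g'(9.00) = -0.06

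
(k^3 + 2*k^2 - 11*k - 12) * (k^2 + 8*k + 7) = k^5 + 10*k^4 + 12*k^3 - 86*k^2 - 173*k - 84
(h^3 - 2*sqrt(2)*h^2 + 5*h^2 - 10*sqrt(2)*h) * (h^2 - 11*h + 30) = h^5 - 6*h^4 - 2*sqrt(2)*h^4 - 25*h^3 + 12*sqrt(2)*h^3 + 50*sqrt(2)*h^2 + 150*h^2 - 300*sqrt(2)*h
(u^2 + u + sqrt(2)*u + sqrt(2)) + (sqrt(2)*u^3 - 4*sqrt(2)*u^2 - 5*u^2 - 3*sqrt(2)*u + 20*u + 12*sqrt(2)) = sqrt(2)*u^3 - 4*sqrt(2)*u^2 - 4*u^2 - 2*sqrt(2)*u + 21*u + 13*sqrt(2)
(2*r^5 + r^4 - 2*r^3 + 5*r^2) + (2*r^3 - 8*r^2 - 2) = 2*r^5 + r^4 - 3*r^2 - 2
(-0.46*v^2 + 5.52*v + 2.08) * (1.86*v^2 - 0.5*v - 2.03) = -0.8556*v^4 + 10.4972*v^3 + 2.0426*v^2 - 12.2456*v - 4.2224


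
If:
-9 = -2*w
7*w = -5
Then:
No Solution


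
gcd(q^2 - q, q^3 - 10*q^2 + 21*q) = q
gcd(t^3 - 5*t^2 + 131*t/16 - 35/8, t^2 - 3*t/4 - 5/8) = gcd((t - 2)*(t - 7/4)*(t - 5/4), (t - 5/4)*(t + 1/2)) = t - 5/4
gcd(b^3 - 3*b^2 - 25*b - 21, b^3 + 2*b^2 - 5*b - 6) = b^2 + 4*b + 3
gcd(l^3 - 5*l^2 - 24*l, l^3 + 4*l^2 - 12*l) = l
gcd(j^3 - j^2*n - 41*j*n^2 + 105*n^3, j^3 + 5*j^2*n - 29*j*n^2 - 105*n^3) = j^2 + 2*j*n - 35*n^2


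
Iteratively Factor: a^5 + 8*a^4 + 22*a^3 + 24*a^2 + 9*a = (a + 3)*(a^4 + 5*a^3 + 7*a^2 + 3*a) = a*(a + 3)*(a^3 + 5*a^2 + 7*a + 3) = a*(a + 1)*(a + 3)*(a^2 + 4*a + 3) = a*(a + 1)*(a + 3)^2*(a + 1)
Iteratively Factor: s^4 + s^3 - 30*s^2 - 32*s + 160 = (s - 2)*(s^3 + 3*s^2 - 24*s - 80) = (s - 2)*(s + 4)*(s^2 - s - 20) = (s - 5)*(s - 2)*(s + 4)*(s + 4)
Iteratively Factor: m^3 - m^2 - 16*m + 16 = (m - 1)*(m^2 - 16) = (m - 1)*(m + 4)*(m - 4)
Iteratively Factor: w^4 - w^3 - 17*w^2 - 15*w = (w + 1)*(w^3 - 2*w^2 - 15*w) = (w - 5)*(w + 1)*(w^2 + 3*w) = w*(w - 5)*(w + 1)*(w + 3)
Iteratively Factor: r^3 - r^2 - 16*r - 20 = (r - 5)*(r^2 + 4*r + 4) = (r - 5)*(r + 2)*(r + 2)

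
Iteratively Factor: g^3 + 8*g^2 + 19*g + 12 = (g + 3)*(g^2 + 5*g + 4) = (g + 3)*(g + 4)*(g + 1)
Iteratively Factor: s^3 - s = (s - 1)*(s^2 + s) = (s - 1)*(s + 1)*(s)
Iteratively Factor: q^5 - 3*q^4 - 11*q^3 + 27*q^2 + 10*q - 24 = (q - 2)*(q^4 - q^3 - 13*q^2 + q + 12) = (q - 2)*(q + 3)*(q^3 - 4*q^2 - q + 4) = (q - 2)*(q - 1)*(q + 3)*(q^2 - 3*q - 4) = (q - 2)*(q - 1)*(q + 1)*(q + 3)*(q - 4)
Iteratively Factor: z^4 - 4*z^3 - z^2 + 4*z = (z - 1)*(z^3 - 3*z^2 - 4*z) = (z - 1)*(z + 1)*(z^2 - 4*z) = (z - 4)*(z - 1)*(z + 1)*(z)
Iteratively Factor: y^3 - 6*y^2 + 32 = (y + 2)*(y^2 - 8*y + 16) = (y - 4)*(y + 2)*(y - 4)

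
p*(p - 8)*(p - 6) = p^3 - 14*p^2 + 48*p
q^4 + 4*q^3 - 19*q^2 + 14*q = q*(q - 2)*(q - 1)*(q + 7)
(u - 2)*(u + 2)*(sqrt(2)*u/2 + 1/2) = sqrt(2)*u^3/2 + u^2/2 - 2*sqrt(2)*u - 2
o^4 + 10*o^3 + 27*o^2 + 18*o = o*(o + 1)*(o + 3)*(o + 6)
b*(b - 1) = b^2 - b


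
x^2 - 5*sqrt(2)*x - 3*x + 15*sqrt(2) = (x - 3)*(x - 5*sqrt(2))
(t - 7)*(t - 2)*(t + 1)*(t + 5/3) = t^4 - 19*t^3/3 - 25*t^2/3 + 67*t/3 + 70/3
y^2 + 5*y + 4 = (y + 1)*(y + 4)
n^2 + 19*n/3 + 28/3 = (n + 7/3)*(n + 4)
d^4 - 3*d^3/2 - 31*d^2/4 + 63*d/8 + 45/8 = (d - 3)*(d - 3/2)*(d + 1/2)*(d + 5/2)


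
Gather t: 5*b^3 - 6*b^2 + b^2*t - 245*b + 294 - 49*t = 5*b^3 - 6*b^2 - 245*b + t*(b^2 - 49) + 294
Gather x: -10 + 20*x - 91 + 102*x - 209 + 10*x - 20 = 132*x - 330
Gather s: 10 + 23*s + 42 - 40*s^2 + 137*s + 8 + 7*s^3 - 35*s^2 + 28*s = 7*s^3 - 75*s^2 + 188*s + 60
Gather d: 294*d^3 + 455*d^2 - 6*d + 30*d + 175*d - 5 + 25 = 294*d^3 + 455*d^2 + 199*d + 20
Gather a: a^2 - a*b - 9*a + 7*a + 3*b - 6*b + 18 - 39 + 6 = a^2 + a*(-b - 2) - 3*b - 15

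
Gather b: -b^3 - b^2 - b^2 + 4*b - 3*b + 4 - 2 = -b^3 - 2*b^2 + b + 2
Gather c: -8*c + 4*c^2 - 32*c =4*c^2 - 40*c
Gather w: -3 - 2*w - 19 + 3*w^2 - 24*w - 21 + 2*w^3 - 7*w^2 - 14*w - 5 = 2*w^3 - 4*w^2 - 40*w - 48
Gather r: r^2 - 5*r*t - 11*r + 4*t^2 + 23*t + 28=r^2 + r*(-5*t - 11) + 4*t^2 + 23*t + 28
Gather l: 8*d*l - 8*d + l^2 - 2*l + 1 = -8*d + l^2 + l*(8*d - 2) + 1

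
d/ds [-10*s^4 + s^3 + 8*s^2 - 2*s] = -40*s^3 + 3*s^2 + 16*s - 2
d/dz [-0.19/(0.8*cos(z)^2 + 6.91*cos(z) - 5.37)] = -(0.304*cos(z) + 1.3129)*sin(z)/(0.8*cos(z)^2 + 6.91*cos(z) - 5.37)^2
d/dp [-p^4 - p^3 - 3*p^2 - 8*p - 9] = -4*p^3 - 3*p^2 - 6*p - 8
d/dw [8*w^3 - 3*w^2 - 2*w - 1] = 24*w^2 - 6*w - 2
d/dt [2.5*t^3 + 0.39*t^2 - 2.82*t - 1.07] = 7.5*t^2 + 0.78*t - 2.82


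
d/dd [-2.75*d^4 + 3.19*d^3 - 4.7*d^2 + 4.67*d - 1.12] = -11.0*d^3 + 9.57*d^2 - 9.4*d + 4.67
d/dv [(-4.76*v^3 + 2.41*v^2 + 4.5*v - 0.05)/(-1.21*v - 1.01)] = (11.5192*v^3 + 11.5067*v^2 - 4.8682*v - 4.6055)/(1.4641*v^2 + 2.4442*v + 1.0201)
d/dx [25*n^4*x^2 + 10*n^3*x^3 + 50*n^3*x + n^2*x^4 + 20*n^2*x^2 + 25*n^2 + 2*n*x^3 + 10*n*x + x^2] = 50*n^4*x + 30*n^3*x^2 + 50*n^3 + 4*n^2*x^3 + 40*n^2*x + 6*n*x^2 + 10*n + 2*x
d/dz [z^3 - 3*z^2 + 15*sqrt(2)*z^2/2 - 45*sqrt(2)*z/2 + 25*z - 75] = 3*z^2 - 6*z + 15*sqrt(2)*z - 45*sqrt(2)/2 + 25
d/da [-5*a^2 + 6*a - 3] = 6 - 10*a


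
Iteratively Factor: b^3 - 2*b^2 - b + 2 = (b + 1)*(b^2 - 3*b + 2) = (b - 1)*(b + 1)*(b - 2)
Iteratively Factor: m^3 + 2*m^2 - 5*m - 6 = (m + 1)*(m^2 + m - 6) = (m - 2)*(m + 1)*(m + 3)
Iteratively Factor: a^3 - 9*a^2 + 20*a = (a - 5)*(a^2 - 4*a) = a*(a - 5)*(a - 4)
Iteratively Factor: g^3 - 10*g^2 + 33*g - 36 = (g - 4)*(g^2 - 6*g + 9) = (g - 4)*(g - 3)*(g - 3)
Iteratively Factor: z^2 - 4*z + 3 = (z - 1)*(z - 3)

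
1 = 1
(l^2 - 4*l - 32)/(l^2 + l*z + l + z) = (l^2 - 4*l - 32)/(l^2 + l*z + l + z)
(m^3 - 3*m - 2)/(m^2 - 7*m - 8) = (m^2 - m - 2)/(m - 8)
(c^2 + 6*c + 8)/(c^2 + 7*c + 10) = (c + 4)/(c + 5)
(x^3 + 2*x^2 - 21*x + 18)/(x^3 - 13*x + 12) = (x + 6)/(x + 4)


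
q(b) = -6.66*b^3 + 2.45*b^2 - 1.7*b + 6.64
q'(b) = -19.98*b^2 + 4.9*b - 1.7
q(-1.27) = 26.39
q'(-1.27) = -40.15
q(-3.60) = 355.24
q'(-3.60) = -278.28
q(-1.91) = 65.23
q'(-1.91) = -83.95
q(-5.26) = 1052.61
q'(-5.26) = -580.27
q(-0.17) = 7.03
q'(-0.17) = -3.11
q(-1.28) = 26.80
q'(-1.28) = -40.71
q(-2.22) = 95.36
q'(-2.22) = -111.05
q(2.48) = -84.09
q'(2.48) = -112.43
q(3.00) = -156.23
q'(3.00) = -166.82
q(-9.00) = 5075.53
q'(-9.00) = -1664.18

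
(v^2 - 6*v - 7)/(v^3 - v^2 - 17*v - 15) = (v - 7)/(v^2 - 2*v - 15)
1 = 1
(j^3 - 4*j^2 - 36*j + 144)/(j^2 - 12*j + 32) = (j^2 - 36)/(j - 8)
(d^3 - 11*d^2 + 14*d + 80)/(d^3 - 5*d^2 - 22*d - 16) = (d - 5)/(d + 1)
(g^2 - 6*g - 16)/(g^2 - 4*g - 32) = (g + 2)/(g + 4)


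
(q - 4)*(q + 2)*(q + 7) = q^3 + 5*q^2 - 22*q - 56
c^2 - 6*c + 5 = (c - 5)*(c - 1)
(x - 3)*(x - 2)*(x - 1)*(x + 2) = x^4 - 4*x^3 - x^2 + 16*x - 12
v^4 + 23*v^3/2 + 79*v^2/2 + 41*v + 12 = (v + 1/2)*(v + 1)*(v + 4)*(v + 6)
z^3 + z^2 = z^2*(z + 1)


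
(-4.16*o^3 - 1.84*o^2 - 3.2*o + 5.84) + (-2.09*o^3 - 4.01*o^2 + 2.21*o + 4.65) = -6.25*o^3 - 5.85*o^2 - 0.99*o + 10.49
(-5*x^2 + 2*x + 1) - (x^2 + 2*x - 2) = 3 - 6*x^2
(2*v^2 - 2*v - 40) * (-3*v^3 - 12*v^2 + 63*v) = -6*v^5 - 18*v^4 + 270*v^3 + 354*v^2 - 2520*v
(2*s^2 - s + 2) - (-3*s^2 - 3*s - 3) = 5*s^2 + 2*s + 5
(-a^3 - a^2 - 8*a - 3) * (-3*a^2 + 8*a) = 3*a^5 - 5*a^4 + 16*a^3 - 55*a^2 - 24*a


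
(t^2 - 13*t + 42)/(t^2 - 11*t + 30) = (t - 7)/(t - 5)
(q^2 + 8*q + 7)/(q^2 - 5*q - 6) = (q + 7)/(q - 6)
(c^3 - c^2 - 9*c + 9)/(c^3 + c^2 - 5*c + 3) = (c - 3)/(c - 1)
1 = 1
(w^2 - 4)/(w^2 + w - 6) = (w + 2)/(w + 3)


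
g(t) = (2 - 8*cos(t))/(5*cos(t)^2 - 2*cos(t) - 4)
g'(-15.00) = 294.48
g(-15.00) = 19.94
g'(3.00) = -1.62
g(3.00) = 3.44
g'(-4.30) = -8.06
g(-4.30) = -2.17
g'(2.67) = -12.70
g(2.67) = 5.22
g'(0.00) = 0.00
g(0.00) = 6.00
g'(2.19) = -37.29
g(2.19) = -5.75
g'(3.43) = 4.14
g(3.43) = 3.85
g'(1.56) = -2.21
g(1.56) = -0.48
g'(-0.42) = 7.58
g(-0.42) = 3.20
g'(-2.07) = 13.36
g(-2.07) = -3.07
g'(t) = (2 - 8*cos(t))*(10*sin(t)*cos(t) - 2*sin(t))/(5*cos(t)^2 - 2*cos(t) - 4)^2 + 8*sin(t)/(5*cos(t)^2 - 2*cos(t) - 4)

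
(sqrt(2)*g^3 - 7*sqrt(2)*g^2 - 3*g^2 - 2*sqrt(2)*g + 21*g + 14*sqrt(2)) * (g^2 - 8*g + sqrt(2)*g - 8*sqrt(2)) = sqrt(2)*g^5 - 15*sqrt(2)*g^4 - g^4 + 15*g^3 + 51*sqrt(2)*g^3 - 60*g^2 + 75*sqrt(2)*g^2 - 280*sqrt(2)*g + 60*g - 224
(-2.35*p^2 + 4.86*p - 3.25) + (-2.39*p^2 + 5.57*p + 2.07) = -4.74*p^2 + 10.43*p - 1.18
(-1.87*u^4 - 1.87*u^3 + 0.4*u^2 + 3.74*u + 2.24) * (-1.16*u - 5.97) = 2.1692*u^5 + 13.3331*u^4 + 10.6999*u^3 - 6.7264*u^2 - 24.9262*u - 13.3728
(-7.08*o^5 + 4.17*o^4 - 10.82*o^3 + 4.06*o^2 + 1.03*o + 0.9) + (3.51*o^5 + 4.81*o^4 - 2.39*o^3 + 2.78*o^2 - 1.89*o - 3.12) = -3.57*o^5 + 8.98*o^4 - 13.21*o^3 + 6.84*o^2 - 0.86*o - 2.22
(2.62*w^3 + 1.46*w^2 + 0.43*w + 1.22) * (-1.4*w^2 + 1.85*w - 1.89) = -3.668*w^5 + 2.803*w^4 - 2.8528*w^3 - 3.6719*w^2 + 1.4443*w - 2.3058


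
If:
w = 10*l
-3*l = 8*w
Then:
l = 0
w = 0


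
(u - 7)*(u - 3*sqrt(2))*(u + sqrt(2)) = u^3 - 7*u^2 - 2*sqrt(2)*u^2 - 6*u + 14*sqrt(2)*u + 42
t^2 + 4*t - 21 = (t - 3)*(t + 7)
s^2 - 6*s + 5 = (s - 5)*(s - 1)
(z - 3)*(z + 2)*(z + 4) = z^3 + 3*z^2 - 10*z - 24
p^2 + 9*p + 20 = (p + 4)*(p + 5)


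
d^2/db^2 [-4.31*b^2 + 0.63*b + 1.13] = -8.62000000000000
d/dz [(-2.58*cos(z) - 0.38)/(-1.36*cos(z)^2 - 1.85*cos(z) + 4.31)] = (3.5088*cos(z)^2 + 1.0336*cos(z) + 11.8228)*sin(z)/(1.8496*cos(z)^4 + 5.032*cos(z)^3 - 8.3007*cos(z)^2 - 15.947*cos(z) + 18.5761)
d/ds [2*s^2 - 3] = 4*s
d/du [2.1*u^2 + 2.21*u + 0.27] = 4.2*u + 2.21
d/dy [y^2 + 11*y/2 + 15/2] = 2*y + 11/2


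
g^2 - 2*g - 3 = (g - 3)*(g + 1)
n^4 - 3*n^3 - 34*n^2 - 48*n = n*(n - 8)*(n + 2)*(n + 3)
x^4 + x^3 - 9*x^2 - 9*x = x*(x - 3)*(x + 1)*(x + 3)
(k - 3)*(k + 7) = k^2 + 4*k - 21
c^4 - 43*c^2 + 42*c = c*(c - 6)*(c - 1)*(c + 7)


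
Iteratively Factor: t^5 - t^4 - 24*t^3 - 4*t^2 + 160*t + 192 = (t + 3)*(t^4 - 4*t^3 - 12*t^2 + 32*t + 64) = (t + 2)*(t + 3)*(t^3 - 6*t^2 + 32) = (t - 4)*(t + 2)*(t + 3)*(t^2 - 2*t - 8) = (t - 4)*(t + 2)^2*(t + 3)*(t - 4)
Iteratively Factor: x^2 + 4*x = (x + 4)*(x)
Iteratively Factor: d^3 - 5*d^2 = (d - 5)*(d^2) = d*(d - 5)*(d)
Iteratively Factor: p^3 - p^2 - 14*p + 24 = (p - 3)*(p^2 + 2*p - 8) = (p - 3)*(p - 2)*(p + 4)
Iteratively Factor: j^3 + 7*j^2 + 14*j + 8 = (j + 4)*(j^2 + 3*j + 2) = (j + 1)*(j + 4)*(j + 2)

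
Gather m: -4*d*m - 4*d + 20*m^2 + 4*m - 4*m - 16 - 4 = -4*d*m - 4*d + 20*m^2 - 20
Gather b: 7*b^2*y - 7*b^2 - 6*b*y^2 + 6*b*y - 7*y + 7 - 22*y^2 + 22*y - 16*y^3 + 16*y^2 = b^2*(7*y - 7) + b*(-6*y^2 + 6*y) - 16*y^3 - 6*y^2 + 15*y + 7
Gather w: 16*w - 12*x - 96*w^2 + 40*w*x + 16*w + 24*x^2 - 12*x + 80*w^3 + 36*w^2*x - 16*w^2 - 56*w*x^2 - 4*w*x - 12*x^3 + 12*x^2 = 80*w^3 + w^2*(36*x - 112) + w*(-56*x^2 + 36*x + 32) - 12*x^3 + 36*x^2 - 24*x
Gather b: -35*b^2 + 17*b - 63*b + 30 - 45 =-35*b^2 - 46*b - 15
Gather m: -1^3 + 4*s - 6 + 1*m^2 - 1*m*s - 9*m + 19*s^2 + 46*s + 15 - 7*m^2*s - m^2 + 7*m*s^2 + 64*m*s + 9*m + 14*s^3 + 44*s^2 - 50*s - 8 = -7*m^2*s + m*(7*s^2 + 63*s) + 14*s^3 + 63*s^2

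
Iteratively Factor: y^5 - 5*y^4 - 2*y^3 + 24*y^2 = (y + 2)*(y^4 - 7*y^3 + 12*y^2) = (y - 4)*(y + 2)*(y^3 - 3*y^2) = y*(y - 4)*(y + 2)*(y^2 - 3*y) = y*(y - 4)*(y - 3)*(y + 2)*(y)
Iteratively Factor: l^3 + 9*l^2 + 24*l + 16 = (l + 1)*(l^2 + 8*l + 16) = (l + 1)*(l + 4)*(l + 4)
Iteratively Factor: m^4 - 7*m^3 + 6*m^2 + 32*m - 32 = (m - 1)*(m^3 - 6*m^2 + 32) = (m - 4)*(m - 1)*(m^2 - 2*m - 8) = (m - 4)^2*(m - 1)*(m + 2)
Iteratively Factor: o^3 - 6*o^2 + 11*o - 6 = (o - 1)*(o^2 - 5*o + 6) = (o - 3)*(o - 1)*(o - 2)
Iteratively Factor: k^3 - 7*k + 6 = (k - 2)*(k^2 + 2*k - 3) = (k - 2)*(k - 1)*(k + 3)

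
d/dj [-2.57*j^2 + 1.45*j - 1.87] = 1.45 - 5.14*j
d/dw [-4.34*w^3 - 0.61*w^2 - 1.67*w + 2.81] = -13.02*w^2 - 1.22*w - 1.67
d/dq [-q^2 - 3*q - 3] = -2*q - 3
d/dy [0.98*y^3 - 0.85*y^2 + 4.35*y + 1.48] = 2.94*y^2 - 1.7*y + 4.35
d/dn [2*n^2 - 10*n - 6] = 4*n - 10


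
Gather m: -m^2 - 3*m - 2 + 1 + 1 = -m^2 - 3*m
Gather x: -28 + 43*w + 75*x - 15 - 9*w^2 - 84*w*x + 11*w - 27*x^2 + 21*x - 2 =-9*w^2 + 54*w - 27*x^2 + x*(96 - 84*w) - 45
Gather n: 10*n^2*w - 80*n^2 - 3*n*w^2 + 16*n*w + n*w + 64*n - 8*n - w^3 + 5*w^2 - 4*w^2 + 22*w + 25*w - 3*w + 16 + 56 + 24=n^2*(10*w - 80) + n*(-3*w^2 + 17*w + 56) - w^3 + w^2 + 44*w + 96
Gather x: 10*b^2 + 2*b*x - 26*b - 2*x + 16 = 10*b^2 - 26*b + x*(2*b - 2) + 16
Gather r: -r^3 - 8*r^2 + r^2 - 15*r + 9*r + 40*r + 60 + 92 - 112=-r^3 - 7*r^2 + 34*r + 40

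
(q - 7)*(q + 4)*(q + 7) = q^3 + 4*q^2 - 49*q - 196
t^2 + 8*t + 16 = (t + 4)^2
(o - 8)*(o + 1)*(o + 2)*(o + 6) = o^4 + o^3 - 52*o^2 - 148*o - 96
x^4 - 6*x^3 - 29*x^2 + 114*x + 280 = (x - 7)*(x - 5)*(x + 2)*(x + 4)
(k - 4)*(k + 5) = k^2 + k - 20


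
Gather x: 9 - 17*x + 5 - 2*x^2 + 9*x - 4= -2*x^2 - 8*x + 10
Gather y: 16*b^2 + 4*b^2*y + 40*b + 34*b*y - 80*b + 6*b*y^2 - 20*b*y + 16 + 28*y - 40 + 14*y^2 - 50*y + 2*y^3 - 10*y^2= 16*b^2 - 40*b + 2*y^3 + y^2*(6*b + 4) + y*(4*b^2 + 14*b - 22) - 24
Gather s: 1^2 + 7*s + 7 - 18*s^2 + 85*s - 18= -18*s^2 + 92*s - 10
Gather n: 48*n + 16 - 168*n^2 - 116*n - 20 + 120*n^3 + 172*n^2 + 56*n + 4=120*n^3 + 4*n^2 - 12*n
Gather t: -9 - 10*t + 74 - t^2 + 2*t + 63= -t^2 - 8*t + 128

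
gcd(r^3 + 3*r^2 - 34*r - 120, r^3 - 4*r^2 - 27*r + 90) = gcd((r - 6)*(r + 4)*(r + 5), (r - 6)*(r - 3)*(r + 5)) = r^2 - r - 30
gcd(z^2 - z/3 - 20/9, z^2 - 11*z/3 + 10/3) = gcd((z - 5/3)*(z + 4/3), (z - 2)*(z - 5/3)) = z - 5/3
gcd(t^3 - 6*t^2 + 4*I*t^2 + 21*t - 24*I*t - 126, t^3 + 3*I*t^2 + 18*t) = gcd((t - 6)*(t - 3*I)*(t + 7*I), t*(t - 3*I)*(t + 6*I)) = t - 3*I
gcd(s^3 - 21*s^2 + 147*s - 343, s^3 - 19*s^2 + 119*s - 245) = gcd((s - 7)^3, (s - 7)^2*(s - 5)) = s^2 - 14*s + 49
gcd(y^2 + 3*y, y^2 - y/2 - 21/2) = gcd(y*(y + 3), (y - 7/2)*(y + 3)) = y + 3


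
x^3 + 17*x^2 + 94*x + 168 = (x + 4)*(x + 6)*(x + 7)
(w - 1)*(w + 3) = w^2 + 2*w - 3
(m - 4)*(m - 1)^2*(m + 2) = m^4 - 4*m^3 - 3*m^2 + 14*m - 8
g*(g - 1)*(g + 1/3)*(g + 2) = g^4 + 4*g^3/3 - 5*g^2/3 - 2*g/3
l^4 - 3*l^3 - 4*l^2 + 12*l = l*(l - 3)*(l - 2)*(l + 2)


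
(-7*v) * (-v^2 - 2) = 7*v^3 + 14*v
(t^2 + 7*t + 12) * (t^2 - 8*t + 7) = t^4 - t^3 - 37*t^2 - 47*t + 84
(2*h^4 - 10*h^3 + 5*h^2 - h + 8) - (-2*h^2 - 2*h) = 2*h^4 - 10*h^3 + 7*h^2 + h + 8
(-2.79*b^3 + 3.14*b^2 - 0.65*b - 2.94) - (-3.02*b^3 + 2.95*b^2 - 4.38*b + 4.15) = 0.23*b^3 + 0.19*b^2 + 3.73*b - 7.09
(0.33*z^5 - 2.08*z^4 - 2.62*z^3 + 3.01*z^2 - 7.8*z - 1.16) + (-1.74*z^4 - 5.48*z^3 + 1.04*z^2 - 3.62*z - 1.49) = 0.33*z^5 - 3.82*z^4 - 8.1*z^3 + 4.05*z^2 - 11.42*z - 2.65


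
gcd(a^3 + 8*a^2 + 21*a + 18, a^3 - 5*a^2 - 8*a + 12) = a + 2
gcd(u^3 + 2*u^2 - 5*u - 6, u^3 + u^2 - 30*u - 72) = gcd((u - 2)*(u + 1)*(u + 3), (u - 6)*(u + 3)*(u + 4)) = u + 3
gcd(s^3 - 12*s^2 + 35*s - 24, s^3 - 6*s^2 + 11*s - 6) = s^2 - 4*s + 3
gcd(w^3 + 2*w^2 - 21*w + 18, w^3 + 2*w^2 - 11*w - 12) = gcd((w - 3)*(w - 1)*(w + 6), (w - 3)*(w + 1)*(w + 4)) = w - 3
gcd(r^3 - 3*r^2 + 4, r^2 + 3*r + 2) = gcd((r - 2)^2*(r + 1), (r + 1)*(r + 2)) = r + 1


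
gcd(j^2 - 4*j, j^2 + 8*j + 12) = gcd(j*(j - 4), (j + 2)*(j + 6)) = 1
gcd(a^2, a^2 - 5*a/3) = a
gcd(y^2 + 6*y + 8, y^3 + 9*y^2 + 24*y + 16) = y + 4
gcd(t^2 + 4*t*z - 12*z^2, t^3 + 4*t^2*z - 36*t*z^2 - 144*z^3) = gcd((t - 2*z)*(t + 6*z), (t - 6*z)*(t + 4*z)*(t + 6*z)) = t + 6*z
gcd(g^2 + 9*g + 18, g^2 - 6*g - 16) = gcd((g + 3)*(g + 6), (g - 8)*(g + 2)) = 1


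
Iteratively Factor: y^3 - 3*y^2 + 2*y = (y - 2)*(y^2 - y) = (y - 2)*(y - 1)*(y)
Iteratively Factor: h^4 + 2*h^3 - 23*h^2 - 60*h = (h - 5)*(h^3 + 7*h^2 + 12*h) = h*(h - 5)*(h^2 + 7*h + 12) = h*(h - 5)*(h + 4)*(h + 3)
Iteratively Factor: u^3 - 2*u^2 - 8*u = (u)*(u^2 - 2*u - 8) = u*(u + 2)*(u - 4)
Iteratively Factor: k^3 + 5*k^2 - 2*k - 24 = (k + 3)*(k^2 + 2*k - 8) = (k + 3)*(k + 4)*(k - 2)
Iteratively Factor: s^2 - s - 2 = (s + 1)*(s - 2)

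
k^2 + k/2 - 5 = (k - 2)*(k + 5/2)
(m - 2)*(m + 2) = m^2 - 4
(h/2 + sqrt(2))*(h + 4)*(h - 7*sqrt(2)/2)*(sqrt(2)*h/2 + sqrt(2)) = sqrt(2)*h^4/4 - 3*h^3/4 + 3*sqrt(2)*h^3/2 - 9*h^2/2 - 3*sqrt(2)*h^2/2 - 21*sqrt(2)*h - 6*h - 28*sqrt(2)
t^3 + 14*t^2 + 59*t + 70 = (t + 2)*(t + 5)*(t + 7)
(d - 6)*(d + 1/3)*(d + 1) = d^3 - 14*d^2/3 - 23*d/3 - 2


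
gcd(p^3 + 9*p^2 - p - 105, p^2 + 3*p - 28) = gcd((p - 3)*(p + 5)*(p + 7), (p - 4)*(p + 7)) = p + 7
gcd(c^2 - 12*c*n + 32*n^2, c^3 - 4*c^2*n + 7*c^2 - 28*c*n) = c - 4*n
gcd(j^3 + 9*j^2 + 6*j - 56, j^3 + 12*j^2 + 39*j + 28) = j^2 + 11*j + 28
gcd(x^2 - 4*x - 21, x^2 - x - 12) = x + 3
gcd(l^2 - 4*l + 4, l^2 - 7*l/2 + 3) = l - 2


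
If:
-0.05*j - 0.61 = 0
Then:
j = -12.20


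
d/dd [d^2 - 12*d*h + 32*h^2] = 2*d - 12*h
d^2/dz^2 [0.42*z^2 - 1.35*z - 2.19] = 0.840000000000000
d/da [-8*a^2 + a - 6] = 1 - 16*a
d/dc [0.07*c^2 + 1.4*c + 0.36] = 0.14*c + 1.4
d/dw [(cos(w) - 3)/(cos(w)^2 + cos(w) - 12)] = sin(w)/(cos(w) + 4)^2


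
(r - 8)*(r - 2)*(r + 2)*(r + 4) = r^4 - 4*r^3 - 36*r^2 + 16*r + 128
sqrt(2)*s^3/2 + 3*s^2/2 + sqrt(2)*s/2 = s*(s + sqrt(2))*(sqrt(2)*s/2 + 1/2)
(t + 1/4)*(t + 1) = t^2 + 5*t/4 + 1/4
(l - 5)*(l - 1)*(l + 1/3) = l^3 - 17*l^2/3 + 3*l + 5/3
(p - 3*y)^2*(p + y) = p^3 - 5*p^2*y + 3*p*y^2 + 9*y^3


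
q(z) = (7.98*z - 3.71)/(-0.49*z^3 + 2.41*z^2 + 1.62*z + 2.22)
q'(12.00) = 0.04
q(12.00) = -0.19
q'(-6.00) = -0.08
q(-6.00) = -0.28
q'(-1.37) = -2.01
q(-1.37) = -2.53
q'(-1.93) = -1.18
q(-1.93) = -1.65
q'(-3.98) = -0.22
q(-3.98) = -0.55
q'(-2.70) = -0.57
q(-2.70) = -1.01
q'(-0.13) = 4.98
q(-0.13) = -2.31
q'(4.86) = 3.67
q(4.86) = 3.26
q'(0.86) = 1.00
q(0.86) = 0.62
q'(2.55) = 0.20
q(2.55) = 1.20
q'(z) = (7.98*z - 3.71)*(1.47*z^2 - 4.82*z - 1.62)/(-0.49*z^3 + 2.41*z^2 + 1.62*z + 2.22)^2 + 7.98/(-0.49*z^3 + 2.41*z^2 + 1.62*z + 2.22) = (7.8204*z^3 - 24.6855*z^2 + 17.8822*z + 23.7258)/(0.2401*z^6 - 2.3618*z^5 + 4.2205*z^4 + 5.6328*z^3 + 13.3248*z^2 + 7.1928*z + 4.9284)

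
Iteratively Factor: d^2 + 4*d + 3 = (d + 3)*(d + 1)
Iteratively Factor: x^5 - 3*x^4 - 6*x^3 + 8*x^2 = (x - 4)*(x^4 + x^3 - 2*x^2) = (x - 4)*(x - 1)*(x^3 + 2*x^2) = x*(x - 4)*(x - 1)*(x^2 + 2*x) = x*(x - 4)*(x - 1)*(x + 2)*(x)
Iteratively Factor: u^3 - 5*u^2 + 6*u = (u)*(u^2 - 5*u + 6) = u*(u - 3)*(u - 2)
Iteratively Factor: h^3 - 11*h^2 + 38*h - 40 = (h - 4)*(h^2 - 7*h + 10) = (h - 4)*(h - 2)*(h - 5)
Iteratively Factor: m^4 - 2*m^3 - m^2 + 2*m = (m)*(m^3 - 2*m^2 - m + 2) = m*(m + 1)*(m^2 - 3*m + 2) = m*(m - 2)*(m + 1)*(m - 1)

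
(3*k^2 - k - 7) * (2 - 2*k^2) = -6*k^4 + 2*k^3 + 20*k^2 - 2*k - 14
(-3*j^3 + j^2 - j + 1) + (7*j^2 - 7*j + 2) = -3*j^3 + 8*j^2 - 8*j + 3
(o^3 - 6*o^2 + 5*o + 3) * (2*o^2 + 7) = 2*o^5 - 12*o^4 + 17*o^3 - 36*o^2 + 35*o + 21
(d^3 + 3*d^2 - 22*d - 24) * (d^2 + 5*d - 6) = d^5 + 8*d^4 - 13*d^3 - 152*d^2 + 12*d + 144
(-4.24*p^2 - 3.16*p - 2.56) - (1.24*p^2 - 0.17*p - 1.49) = -5.48*p^2 - 2.99*p - 1.07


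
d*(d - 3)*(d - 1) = d^3 - 4*d^2 + 3*d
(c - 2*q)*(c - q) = c^2 - 3*c*q + 2*q^2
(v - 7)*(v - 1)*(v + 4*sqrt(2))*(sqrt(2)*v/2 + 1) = sqrt(2)*v^4/2 - 4*sqrt(2)*v^3 + 5*v^3 - 40*v^2 + 15*sqrt(2)*v^2/2 - 32*sqrt(2)*v + 35*v + 28*sqrt(2)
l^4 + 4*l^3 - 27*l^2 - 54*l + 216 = (l - 3)^2*(l + 4)*(l + 6)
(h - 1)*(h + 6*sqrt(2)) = h^2 - h + 6*sqrt(2)*h - 6*sqrt(2)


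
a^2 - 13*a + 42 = (a - 7)*(a - 6)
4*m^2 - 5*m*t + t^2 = (-4*m + t)*(-m + t)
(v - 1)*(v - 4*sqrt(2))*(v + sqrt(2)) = v^3 - 3*sqrt(2)*v^2 - v^2 - 8*v + 3*sqrt(2)*v + 8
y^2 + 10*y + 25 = (y + 5)^2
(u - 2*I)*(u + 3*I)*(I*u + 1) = I*u^3 + 7*I*u + 6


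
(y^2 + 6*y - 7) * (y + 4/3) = y^3 + 22*y^2/3 + y - 28/3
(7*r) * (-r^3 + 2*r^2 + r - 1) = -7*r^4 + 14*r^3 + 7*r^2 - 7*r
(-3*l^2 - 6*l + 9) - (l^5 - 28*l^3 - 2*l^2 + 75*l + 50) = -l^5 + 28*l^3 - l^2 - 81*l - 41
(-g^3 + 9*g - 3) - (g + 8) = -g^3 + 8*g - 11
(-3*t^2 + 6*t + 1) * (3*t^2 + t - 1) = -9*t^4 + 15*t^3 + 12*t^2 - 5*t - 1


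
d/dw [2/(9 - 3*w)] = 2/(3*(w - 3)^2)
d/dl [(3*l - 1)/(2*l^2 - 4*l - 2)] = (-3*l^2 + 2*l - 5)/(2*(l^4 - 4*l^3 + 2*l^2 + 4*l + 1))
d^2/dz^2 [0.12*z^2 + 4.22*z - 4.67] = 0.240000000000000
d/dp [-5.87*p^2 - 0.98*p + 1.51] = -11.74*p - 0.98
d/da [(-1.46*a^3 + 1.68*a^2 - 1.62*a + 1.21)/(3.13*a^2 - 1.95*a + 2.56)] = (-4.5698*a^4 + 5.694*a^3 - 9.4182*a^2 + 1.027*a - 1.7877)/(9.7969*a^4 - 12.207*a^3 + 19.8281*a^2 - 9.984*a + 6.5536)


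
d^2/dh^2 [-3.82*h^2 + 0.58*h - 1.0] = -7.64000000000000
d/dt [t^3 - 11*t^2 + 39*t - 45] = 3*t^2 - 22*t + 39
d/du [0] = 0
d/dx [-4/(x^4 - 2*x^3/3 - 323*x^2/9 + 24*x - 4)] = 72*(18*x^3 - 9*x^2 - 323*x + 108)/(-9*x^4 + 6*x^3 + 323*x^2 - 216*x + 36)^2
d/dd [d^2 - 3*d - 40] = 2*d - 3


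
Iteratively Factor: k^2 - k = (k - 1)*(k)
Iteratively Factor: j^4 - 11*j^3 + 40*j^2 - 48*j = (j)*(j^3 - 11*j^2 + 40*j - 48) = j*(j - 3)*(j^2 - 8*j + 16) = j*(j - 4)*(j - 3)*(j - 4)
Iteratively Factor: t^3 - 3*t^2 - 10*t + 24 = (t - 4)*(t^2 + t - 6) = (t - 4)*(t + 3)*(t - 2)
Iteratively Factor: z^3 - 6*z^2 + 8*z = (z)*(z^2 - 6*z + 8) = z*(z - 2)*(z - 4)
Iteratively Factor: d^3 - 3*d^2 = (d - 3)*(d^2) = d*(d - 3)*(d)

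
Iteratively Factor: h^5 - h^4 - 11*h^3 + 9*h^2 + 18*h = (h - 2)*(h^4 + h^3 - 9*h^2 - 9*h) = (h - 3)*(h - 2)*(h^3 + 4*h^2 + 3*h) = h*(h - 3)*(h - 2)*(h^2 + 4*h + 3) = h*(h - 3)*(h - 2)*(h + 3)*(h + 1)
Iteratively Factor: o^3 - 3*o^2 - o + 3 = (o - 1)*(o^2 - 2*o - 3) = (o - 3)*(o - 1)*(o + 1)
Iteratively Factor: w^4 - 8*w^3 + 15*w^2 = (w)*(w^3 - 8*w^2 + 15*w) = w^2*(w^2 - 8*w + 15) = w^2*(w - 3)*(w - 5)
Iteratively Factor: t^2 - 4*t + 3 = (t - 1)*(t - 3)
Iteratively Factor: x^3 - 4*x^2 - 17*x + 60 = (x - 5)*(x^2 + x - 12) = (x - 5)*(x - 3)*(x + 4)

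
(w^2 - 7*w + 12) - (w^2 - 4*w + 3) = 9 - 3*w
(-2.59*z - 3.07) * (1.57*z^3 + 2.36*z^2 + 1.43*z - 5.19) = -4.0663*z^4 - 10.9323*z^3 - 10.9489*z^2 + 9.052*z + 15.9333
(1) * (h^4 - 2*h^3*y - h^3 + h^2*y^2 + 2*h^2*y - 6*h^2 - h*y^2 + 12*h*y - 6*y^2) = h^4 - 2*h^3*y - h^3 + h^2*y^2 + 2*h^2*y - 6*h^2 - h*y^2 + 12*h*y - 6*y^2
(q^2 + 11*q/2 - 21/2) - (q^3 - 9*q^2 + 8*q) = -q^3 + 10*q^2 - 5*q/2 - 21/2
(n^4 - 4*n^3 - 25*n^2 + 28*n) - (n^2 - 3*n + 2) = n^4 - 4*n^3 - 26*n^2 + 31*n - 2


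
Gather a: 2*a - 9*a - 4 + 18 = 14 - 7*a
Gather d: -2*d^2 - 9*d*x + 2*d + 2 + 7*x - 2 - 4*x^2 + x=-2*d^2 + d*(2 - 9*x) - 4*x^2 + 8*x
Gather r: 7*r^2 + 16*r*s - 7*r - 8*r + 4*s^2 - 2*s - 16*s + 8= 7*r^2 + r*(16*s - 15) + 4*s^2 - 18*s + 8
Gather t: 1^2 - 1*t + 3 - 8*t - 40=-9*t - 36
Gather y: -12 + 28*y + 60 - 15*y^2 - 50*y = -15*y^2 - 22*y + 48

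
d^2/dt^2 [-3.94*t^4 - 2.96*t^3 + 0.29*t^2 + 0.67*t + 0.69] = -47.28*t^2 - 17.76*t + 0.58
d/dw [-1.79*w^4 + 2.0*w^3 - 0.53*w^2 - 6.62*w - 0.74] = -7.16*w^3 + 6.0*w^2 - 1.06*w - 6.62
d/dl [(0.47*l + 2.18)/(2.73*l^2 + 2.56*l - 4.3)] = (1.2831*l^2 + 1.2032*l - (0.47*l + 2.18)*(5.46*l + 2.56) - 2.021)/(2.73*l^2 + 2.56*l - 4.3)^2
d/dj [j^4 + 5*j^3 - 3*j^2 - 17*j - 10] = 4*j^3 + 15*j^2 - 6*j - 17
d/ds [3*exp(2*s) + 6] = 6*exp(2*s)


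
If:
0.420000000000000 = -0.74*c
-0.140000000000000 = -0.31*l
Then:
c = -0.57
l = 0.45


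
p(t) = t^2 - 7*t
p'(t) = 2*t - 7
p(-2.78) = 27.19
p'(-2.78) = -12.56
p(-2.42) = 22.80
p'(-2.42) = -11.84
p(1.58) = -8.56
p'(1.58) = -3.84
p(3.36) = -12.23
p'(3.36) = -0.28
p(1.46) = -8.09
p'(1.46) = -4.08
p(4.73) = -10.74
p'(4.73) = 2.46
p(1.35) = -7.63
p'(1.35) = -4.30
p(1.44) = -8.01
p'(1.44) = -4.12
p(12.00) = 60.00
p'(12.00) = 17.00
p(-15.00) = 330.00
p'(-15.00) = -37.00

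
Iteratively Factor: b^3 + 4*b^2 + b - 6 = (b - 1)*(b^2 + 5*b + 6) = (b - 1)*(b + 2)*(b + 3)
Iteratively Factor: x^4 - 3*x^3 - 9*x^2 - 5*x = (x)*(x^3 - 3*x^2 - 9*x - 5) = x*(x - 5)*(x^2 + 2*x + 1) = x*(x - 5)*(x + 1)*(x + 1)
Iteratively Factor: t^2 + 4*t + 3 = (t + 1)*(t + 3)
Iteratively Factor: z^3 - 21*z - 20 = (z - 5)*(z^2 + 5*z + 4) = (z - 5)*(z + 4)*(z + 1)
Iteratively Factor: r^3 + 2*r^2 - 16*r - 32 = (r + 4)*(r^2 - 2*r - 8) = (r + 2)*(r + 4)*(r - 4)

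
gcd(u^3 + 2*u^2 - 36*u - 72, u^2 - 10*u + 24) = u - 6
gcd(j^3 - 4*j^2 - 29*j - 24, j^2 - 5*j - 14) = 1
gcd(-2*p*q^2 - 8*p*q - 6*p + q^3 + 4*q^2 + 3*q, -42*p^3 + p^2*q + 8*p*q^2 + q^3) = 2*p - q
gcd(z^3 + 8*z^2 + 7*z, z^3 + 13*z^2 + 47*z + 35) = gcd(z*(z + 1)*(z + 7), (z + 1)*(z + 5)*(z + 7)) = z^2 + 8*z + 7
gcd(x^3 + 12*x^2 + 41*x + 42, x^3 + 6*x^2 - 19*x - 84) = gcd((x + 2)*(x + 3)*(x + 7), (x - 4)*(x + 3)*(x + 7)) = x^2 + 10*x + 21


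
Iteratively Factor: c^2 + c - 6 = (c - 2)*(c + 3)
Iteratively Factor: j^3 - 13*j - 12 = (j - 4)*(j^2 + 4*j + 3) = (j - 4)*(j + 3)*(j + 1)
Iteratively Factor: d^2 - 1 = (d + 1)*(d - 1)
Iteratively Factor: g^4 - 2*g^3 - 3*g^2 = (g + 1)*(g^3 - 3*g^2) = (g - 3)*(g + 1)*(g^2) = g*(g - 3)*(g + 1)*(g)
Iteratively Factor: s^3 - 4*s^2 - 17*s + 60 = (s - 5)*(s^2 + s - 12) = (s - 5)*(s - 3)*(s + 4)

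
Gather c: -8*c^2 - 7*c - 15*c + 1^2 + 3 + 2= -8*c^2 - 22*c + 6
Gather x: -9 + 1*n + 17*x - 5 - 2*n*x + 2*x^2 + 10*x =n + 2*x^2 + x*(27 - 2*n) - 14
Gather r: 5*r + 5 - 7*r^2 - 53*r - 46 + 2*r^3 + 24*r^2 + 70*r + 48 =2*r^3 + 17*r^2 + 22*r + 7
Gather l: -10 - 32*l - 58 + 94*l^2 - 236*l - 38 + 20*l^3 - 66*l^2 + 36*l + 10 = 20*l^3 + 28*l^2 - 232*l - 96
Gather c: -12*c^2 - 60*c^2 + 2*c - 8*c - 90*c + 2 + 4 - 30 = -72*c^2 - 96*c - 24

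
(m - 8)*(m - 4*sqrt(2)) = m^2 - 8*m - 4*sqrt(2)*m + 32*sqrt(2)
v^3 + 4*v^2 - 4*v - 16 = (v - 2)*(v + 2)*(v + 4)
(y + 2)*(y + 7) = y^2 + 9*y + 14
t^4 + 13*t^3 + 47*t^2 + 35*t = t*(t + 1)*(t + 5)*(t + 7)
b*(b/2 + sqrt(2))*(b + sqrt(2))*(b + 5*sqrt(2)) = b^4/2 + 4*sqrt(2)*b^3 + 17*b^2 + 10*sqrt(2)*b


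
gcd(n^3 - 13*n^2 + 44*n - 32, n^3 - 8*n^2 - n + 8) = n^2 - 9*n + 8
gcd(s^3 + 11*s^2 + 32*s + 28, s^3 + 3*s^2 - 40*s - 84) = s^2 + 9*s + 14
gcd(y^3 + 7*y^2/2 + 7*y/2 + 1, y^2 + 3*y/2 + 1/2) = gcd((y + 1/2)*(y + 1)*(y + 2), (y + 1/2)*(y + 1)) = y^2 + 3*y/2 + 1/2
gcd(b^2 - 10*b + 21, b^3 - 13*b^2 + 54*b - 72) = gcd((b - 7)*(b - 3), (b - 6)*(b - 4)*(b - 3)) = b - 3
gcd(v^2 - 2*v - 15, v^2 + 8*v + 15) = v + 3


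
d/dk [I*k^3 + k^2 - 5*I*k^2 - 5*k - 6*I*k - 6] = 3*I*k^2 + k*(2 - 10*I) - 5 - 6*I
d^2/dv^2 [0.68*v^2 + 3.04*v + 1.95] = 1.36000000000000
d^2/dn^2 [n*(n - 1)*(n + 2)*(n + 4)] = 12*n^2 + 30*n + 4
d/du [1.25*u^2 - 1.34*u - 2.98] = 2.5*u - 1.34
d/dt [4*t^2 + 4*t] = 8*t + 4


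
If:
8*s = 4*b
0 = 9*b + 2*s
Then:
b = 0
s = 0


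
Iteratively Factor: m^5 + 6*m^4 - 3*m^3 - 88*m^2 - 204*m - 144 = (m + 2)*(m^4 + 4*m^3 - 11*m^2 - 66*m - 72) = (m - 4)*(m + 2)*(m^3 + 8*m^2 + 21*m + 18) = (m - 4)*(m + 2)^2*(m^2 + 6*m + 9) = (m - 4)*(m + 2)^2*(m + 3)*(m + 3)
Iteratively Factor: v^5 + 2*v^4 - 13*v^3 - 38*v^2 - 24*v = (v)*(v^4 + 2*v^3 - 13*v^2 - 38*v - 24) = v*(v + 3)*(v^3 - v^2 - 10*v - 8) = v*(v - 4)*(v + 3)*(v^2 + 3*v + 2) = v*(v - 4)*(v + 2)*(v + 3)*(v + 1)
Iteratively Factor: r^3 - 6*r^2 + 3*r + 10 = (r - 5)*(r^2 - r - 2) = (r - 5)*(r - 2)*(r + 1)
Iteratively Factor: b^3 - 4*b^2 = (b - 4)*(b^2) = b*(b - 4)*(b)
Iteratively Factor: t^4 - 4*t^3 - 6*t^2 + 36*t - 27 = (t - 3)*(t^3 - t^2 - 9*t + 9) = (t - 3)*(t - 1)*(t^2 - 9) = (t - 3)*(t - 1)*(t + 3)*(t - 3)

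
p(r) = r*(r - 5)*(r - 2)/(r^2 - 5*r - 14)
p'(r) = r*(5 - 2*r)*(r - 5)*(r - 2)/(r^2 - 5*r - 14)^2 + r*(r - 5)/(r^2 - 5*r - 14) + r*(r - 2)/(r^2 - 5*r - 14) + (r - 5)*(r - 2)/(r^2 - 5*r - 14) = (r^4 - 10*r^3 - 17*r^2 + 196*r - 140)/(r^4 - 10*r^3 - 3*r^2 + 140*r + 196)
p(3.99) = 0.44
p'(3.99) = -0.03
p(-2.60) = -15.78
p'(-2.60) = -16.37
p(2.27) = 0.08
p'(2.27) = 0.31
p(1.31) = -0.18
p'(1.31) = 0.19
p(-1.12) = 2.99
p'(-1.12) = -7.15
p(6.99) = -772.10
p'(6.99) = -77776.85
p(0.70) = -0.23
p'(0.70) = -0.05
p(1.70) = -0.09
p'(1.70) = 0.27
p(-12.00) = -15.03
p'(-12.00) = 0.92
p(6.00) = -3.00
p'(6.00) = -6.88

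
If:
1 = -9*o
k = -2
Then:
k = -2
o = -1/9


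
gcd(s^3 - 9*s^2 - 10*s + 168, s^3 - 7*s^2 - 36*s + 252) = s^2 - 13*s + 42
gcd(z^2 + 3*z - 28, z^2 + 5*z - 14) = z + 7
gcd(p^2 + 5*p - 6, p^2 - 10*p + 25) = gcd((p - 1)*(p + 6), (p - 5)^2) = 1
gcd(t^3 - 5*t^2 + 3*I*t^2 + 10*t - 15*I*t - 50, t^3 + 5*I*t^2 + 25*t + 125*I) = t + 5*I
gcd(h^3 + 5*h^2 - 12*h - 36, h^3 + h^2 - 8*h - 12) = h^2 - h - 6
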